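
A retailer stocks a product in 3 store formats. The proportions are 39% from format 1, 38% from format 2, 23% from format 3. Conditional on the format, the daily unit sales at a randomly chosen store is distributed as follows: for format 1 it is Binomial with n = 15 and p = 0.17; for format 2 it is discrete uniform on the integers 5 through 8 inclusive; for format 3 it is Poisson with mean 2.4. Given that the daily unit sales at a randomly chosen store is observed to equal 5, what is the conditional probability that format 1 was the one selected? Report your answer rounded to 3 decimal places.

Likelihoods P(X=5 | ·): 1: 0.0661578; 2: 0.25; 3: 0.0601961.
Posterior ∝ prior × likelihood. Numerator for 1: 0.39·0.0661578 = 0.0258015.
Normalizing constant: 0.39·0.0661578 + 0.38·0.25 + 0.23·0.0601961 = 0.134647.
P(1 | observation) = 0.0258015 / 0.134647 = 0.191624.

0.192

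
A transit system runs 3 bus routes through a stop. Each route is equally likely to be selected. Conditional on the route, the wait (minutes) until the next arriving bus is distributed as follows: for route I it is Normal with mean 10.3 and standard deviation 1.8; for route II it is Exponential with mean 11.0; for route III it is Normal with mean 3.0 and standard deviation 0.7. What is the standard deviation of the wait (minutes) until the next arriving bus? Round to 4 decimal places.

Per component, I: μ=10.3, E[X²]=109.33; II: μ=11, E[X²]=242; III: μ=3, E[X²]=9.49.
E[X] = 0.333333·10.3 + 0.333333·11 + 0.333333·3 = 8.1.
E[X²] = 0.333333·109.33 + 0.333333·242 + 0.333333·9.49 = 120.273.
Var(X) = E[X²] − (E[X])² = 120.273 − 65.61 = 54.6633.
SD(X) = √54.6633 = 7.39347.

7.3935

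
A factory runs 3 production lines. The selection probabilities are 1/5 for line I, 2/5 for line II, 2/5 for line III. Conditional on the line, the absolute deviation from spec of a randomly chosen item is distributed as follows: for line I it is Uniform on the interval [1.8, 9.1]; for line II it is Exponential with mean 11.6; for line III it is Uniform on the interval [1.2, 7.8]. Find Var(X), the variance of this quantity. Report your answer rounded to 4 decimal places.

67.3278

Per component, I: μ=5.45, E[X²]=34.1433; II: μ=11.6, E[X²]=269.12; III: μ=4.5, E[X²]=23.88.
E[X] = 0.2·5.45 + 0.4·11.6 + 0.4·4.5 = 7.53.
E[X²] = 0.2·34.1433 + 0.4·269.12 + 0.4·23.88 = 124.029.
Var(X) = E[X²] − (E[X])² = 124.029 − 56.7009 = 67.3278.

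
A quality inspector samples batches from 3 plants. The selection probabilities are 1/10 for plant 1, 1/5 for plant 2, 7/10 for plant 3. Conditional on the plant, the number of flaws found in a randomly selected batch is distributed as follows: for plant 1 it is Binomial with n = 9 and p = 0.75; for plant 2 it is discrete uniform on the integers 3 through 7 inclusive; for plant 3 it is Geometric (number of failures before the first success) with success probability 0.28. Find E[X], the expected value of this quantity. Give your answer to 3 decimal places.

Component means — 1: 6.75; 2: 5; 3: 2.57143.
E[X] = 0.1·6.75 + 0.2·5 + 0.7·2.57143 = 3.475.

3.475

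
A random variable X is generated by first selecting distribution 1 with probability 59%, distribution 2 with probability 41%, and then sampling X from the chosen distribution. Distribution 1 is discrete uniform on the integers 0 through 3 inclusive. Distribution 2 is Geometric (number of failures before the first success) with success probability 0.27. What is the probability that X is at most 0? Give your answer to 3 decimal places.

Conditional on each component, P(X ≤ 0): 1: 0.25; 2: 0.27.
By total probability, P(X ≤ 0) = 0.59·0.25 + 0.41·0.27 = 0.2582.

0.258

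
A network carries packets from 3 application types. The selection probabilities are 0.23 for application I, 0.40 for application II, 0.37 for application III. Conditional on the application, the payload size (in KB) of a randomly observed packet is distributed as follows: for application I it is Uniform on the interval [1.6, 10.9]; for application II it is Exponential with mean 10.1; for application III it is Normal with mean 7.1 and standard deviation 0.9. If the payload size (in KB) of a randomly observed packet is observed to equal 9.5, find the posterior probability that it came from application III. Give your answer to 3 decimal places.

0.104

Likelihoods f(9.5 | ·): I: 0.107527; II: 0.0386531; III: 0.0126622.
Posterior ∝ prior × likelihood. Numerator for III: 0.37·0.0126622 = 0.00468502.
Normalizing constant: 0.23·0.107527 + 0.4·0.0386531 + 0.37·0.0126622 = 0.0448774.
P(III | observation) = 0.00468502 / 0.0448774 = 0.104396.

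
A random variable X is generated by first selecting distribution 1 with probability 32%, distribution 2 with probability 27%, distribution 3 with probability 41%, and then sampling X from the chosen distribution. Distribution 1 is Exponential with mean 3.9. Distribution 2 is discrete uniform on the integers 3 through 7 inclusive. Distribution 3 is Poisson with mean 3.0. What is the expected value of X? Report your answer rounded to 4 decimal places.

Component means — 1: 3.9; 2: 5; 3: 3.
E[X] = 0.32·3.9 + 0.27·5 + 0.41·3 = 3.828.

3.8280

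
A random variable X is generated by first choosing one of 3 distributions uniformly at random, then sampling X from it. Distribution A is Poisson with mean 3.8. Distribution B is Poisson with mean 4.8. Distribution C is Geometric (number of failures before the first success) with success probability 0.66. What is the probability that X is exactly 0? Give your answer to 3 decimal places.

Conditional on each component, P(X = 0): A: 0.0223708; B: 0.00822975; C: 0.66.
By total probability, P(X = 0) = 0.333333·0.0223708 + 0.333333·0.00822975 + 0.333333·0.66 = 0.2302.

0.230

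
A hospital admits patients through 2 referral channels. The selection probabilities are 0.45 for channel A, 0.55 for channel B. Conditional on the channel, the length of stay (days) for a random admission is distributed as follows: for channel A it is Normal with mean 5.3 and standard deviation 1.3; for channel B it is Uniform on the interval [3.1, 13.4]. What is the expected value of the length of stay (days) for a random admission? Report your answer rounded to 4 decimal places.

6.9225

Component means — A: 5.3; B: 8.25.
E[X] = 0.45·5.3 + 0.55·8.25 = 6.9225.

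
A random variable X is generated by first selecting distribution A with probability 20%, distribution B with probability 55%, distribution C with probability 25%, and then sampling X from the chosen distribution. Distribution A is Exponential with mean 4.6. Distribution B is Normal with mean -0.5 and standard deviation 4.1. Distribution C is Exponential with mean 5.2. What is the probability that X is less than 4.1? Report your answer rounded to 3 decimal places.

Conditional on each component, P(X < 4.1): A: 0.58988; B: 0.869058; C: 0.545456.
By total probability, P(X < 4.1) = 0.2·0.58988 + 0.55·0.869058 + 0.25·0.545456 = 0.732322.

0.732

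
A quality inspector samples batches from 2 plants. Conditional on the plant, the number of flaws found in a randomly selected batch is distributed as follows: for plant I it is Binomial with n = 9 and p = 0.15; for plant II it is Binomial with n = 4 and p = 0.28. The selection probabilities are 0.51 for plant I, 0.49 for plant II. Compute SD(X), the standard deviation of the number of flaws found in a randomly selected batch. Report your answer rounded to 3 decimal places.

Per component, I: μ=1.35, E[X²]=2.97; II: μ=1.12, E[X²]=2.0608.
E[X] = 0.51·1.35 + 0.49·1.12 = 1.2373.
E[X²] = 0.51·2.97 + 0.49·2.0608 = 2.52449.
Var(X) = E[X²] − (E[X])² = 2.52449 − 1.53091 = 0.993581.
SD(X) = √0.993581 = 0.996785.

0.997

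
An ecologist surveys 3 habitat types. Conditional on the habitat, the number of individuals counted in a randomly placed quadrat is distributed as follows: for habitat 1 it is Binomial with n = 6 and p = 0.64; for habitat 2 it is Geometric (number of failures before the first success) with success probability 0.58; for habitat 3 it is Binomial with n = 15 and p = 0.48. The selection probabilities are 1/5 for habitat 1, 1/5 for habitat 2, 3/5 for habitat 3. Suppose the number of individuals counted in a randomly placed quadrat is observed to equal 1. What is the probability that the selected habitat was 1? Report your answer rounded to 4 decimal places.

0.0863

Likelihoods P(X=1 | ·): 1: 0.023219; 2: 0.2436; 3: 0.000760991.
Posterior ∝ prior × likelihood. Numerator for 1: 0.2·0.023219 = 0.0046438.
Normalizing constant: 0.2·0.023219 + 0.2·0.2436 + 0.6·0.000760991 = 0.0538204.
P(1 | observation) = 0.0046438 / 0.0538204 = 0.0862833.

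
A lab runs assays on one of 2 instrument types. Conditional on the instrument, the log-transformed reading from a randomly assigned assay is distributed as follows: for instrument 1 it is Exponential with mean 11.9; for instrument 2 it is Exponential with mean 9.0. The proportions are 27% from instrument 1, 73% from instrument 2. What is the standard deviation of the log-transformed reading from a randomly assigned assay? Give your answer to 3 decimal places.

9.951

Per component, 1: μ=11.9, E[X²]=283.22; 2: μ=9, E[X²]=162.
E[X] = 0.27·11.9 + 0.73·9 = 9.783.
E[X²] = 0.27·283.22 + 0.73·162 = 194.729.
Var(X) = E[X²] − (E[X])² = 194.729 − 95.7071 = 99.0223.
SD(X) = √99.0223 = 9.951.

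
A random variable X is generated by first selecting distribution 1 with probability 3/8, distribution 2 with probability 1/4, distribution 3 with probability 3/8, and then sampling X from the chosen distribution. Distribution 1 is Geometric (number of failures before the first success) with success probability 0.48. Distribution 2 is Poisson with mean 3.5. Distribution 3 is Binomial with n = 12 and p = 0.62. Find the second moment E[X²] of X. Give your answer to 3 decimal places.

For each component E[X²] = Var + (mean)², giving 1: 3.43056; 2: 15.75; 3: 58.1808.
Overall E[X²] = 0.375·3.43056 + 0.25·15.75 + 0.375·58.1808 = 27.0418.

27.042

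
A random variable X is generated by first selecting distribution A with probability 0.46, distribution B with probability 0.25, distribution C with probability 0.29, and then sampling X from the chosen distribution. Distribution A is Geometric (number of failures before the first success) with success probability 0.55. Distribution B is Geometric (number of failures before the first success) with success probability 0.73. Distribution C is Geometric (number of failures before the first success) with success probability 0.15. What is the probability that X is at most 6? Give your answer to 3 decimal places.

Conditional on each component, P(X ≤ 6): A: 0.996263; B: 0.999895; C: 0.679423.
By total probability, P(X ≤ 6) = 0.46·0.996263 + 0.25·0.999895 + 0.29·0.679423 = 0.905288.

0.905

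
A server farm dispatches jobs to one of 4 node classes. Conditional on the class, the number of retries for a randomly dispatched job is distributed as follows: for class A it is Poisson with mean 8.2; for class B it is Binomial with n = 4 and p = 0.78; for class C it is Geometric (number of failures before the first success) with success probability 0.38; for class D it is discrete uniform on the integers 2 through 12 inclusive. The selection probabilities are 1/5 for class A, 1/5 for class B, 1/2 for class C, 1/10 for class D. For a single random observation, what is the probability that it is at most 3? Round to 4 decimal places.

Conditional on each class, P(X ≤ 3): A: 0.0369999; B: 0.629849; C: 0.852237; D: 0.181818.
By total probability, P(X ≤ 3) = 0.2·0.0369999 + 0.2·0.629849 + 0.5·0.852237 + 0.1·0.181818 = 0.57767.

0.5777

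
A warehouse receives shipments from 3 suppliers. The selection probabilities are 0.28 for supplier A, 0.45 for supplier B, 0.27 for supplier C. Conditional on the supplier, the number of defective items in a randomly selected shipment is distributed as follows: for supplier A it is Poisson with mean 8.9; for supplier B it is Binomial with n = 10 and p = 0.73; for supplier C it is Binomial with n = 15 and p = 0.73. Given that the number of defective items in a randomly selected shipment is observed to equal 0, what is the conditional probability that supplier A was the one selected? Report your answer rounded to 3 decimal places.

0.976

Likelihoods P(X=0 | ·): A: 0.000136389; B: 2.05891e-06; C: 2.95431e-09.
Posterior ∝ prior × likelihood. Numerator for A: 0.28·0.000136389 = 3.81889e-05.
Normalizing constant: 0.28·0.000136389 + 0.45·2.05891e-06 + 0.27·2.95431e-09 = 3.91162e-05.
P(A | observation) = 3.81889e-05 / 3.91162e-05 = 0.976294.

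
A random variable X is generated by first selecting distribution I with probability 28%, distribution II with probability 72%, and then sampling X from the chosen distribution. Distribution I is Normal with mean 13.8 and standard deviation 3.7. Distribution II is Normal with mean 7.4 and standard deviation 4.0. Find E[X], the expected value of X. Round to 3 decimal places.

9.192

Component means — I: 13.8; II: 7.4.
E[X] = 0.28·13.8 + 0.72·7.4 = 9.192.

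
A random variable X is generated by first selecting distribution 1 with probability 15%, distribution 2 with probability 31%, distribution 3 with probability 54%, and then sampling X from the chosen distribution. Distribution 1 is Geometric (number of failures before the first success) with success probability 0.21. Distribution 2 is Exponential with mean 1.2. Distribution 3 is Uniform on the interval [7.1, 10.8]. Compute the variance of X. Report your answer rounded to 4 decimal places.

16.2894

Per component, 1: μ=3.7619, E[X²]=32.0658; 2: μ=1.2, E[X²]=2.88; 3: μ=8.95, E[X²]=81.2433.
E[X] = 0.15·3.7619 + 0.31·1.2 + 0.54·8.95 = 5.76929.
E[X²] = 0.15·32.0658 + 0.31·2.88 + 0.54·81.2433 = 49.5741.
Var(X) = E[X²] − (E[X])² = 49.5741 − 33.2847 = 16.2894.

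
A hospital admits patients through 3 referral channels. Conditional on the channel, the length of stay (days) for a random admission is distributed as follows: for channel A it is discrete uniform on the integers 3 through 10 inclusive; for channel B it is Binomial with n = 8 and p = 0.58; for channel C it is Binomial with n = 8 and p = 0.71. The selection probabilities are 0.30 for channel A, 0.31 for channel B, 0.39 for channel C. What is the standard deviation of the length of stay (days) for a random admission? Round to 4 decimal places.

Per component, A: μ=6.5, E[X²]=47.5; B: μ=4.64, E[X²]=23.4784; C: μ=5.68, E[X²]=33.9096.
E[X] = 0.3·6.5 + 0.31·4.64 + 0.39·5.68 = 5.6036.
E[X²] = 0.3·47.5 + 0.31·23.4784 + 0.39·33.9096 = 34.753.
Var(X) = E[X²] − (E[X])² = 34.753 − 31.4003 = 3.35272.
SD(X) = √3.35272 = 1.83104.

1.8310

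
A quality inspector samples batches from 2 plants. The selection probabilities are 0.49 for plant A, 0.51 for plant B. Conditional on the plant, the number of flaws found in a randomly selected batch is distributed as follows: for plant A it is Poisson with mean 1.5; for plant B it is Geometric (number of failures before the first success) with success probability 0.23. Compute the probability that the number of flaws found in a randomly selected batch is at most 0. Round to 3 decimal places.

Conditional on each plant, P(X ≤ 0): A: 0.22313; B: 0.23.
By total probability, P(X ≤ 0) = 0.49·0.22313 + 0.51·0.23 = 0.226634.

0.227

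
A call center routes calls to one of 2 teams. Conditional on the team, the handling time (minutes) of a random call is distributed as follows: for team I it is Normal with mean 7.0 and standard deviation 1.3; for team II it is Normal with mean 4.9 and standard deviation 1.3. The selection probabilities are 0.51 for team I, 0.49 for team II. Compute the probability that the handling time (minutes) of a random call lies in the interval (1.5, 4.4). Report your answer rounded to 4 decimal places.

0.1810

Conditional on each team, P(1.5 < X < 4.4): I: 0.0227385; II: 0.345805.
By total probability, P(1.5 < X < 4.4) = 0.51·0.0227385 + 0.49·0.345805 = 0.181041.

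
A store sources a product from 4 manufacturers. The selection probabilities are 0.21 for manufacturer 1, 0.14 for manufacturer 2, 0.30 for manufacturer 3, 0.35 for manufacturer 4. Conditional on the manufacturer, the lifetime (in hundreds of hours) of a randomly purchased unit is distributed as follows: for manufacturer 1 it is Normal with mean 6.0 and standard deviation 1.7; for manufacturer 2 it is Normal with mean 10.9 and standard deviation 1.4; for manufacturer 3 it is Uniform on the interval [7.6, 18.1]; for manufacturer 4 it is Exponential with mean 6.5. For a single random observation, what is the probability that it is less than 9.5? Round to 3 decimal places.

0.551

Conditional on each manufacturer, P(X < 9.5): 1: 0.980244; 2: 0.158655; 3: 0.180952; 4: 0.768121.
By total probability, P(X < 9.5) = 0.21·0.980244 + 0.14·0.158655 + 0.3·0.180952 + 0.35·0.768121 = 0.551191.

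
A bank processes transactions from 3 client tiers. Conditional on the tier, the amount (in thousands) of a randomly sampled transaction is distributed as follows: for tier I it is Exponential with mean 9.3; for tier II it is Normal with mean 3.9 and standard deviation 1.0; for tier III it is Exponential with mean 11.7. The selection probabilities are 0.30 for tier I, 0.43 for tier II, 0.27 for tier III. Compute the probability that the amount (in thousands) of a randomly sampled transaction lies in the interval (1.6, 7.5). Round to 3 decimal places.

Conditional on each tier, P(1.6 < X < 7.5): I: 0.395504; II: 0.989117; III: 0.345434.
By total probability, P(1.6 < X < 7.5) = 0.3·0.395504 + 0.43·0.989117 + 0.27·0.345434 = 0.637239.

0.637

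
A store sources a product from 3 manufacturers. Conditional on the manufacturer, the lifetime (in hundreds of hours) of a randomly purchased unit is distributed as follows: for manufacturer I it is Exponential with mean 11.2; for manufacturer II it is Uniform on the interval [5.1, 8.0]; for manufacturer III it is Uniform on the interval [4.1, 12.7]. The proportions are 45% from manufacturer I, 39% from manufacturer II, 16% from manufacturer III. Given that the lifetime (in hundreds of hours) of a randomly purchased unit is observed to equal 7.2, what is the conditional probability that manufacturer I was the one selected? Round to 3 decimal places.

Likelihoods f(7.2 | ·): I: 0.0469454; II: 0.344828; III: 0.116279.
Posterior ∝ prior × likelihood. Numerator for I: 0.45·0.0469454 = 0.0211254.
Normalizing constant: 0.45·0.0469454 + 0.39·0.344828 + 0.16·0.116279 = 0.174213.
P(I | observation) = 0.0211254 / 0.174213 = 0.121262.

0.121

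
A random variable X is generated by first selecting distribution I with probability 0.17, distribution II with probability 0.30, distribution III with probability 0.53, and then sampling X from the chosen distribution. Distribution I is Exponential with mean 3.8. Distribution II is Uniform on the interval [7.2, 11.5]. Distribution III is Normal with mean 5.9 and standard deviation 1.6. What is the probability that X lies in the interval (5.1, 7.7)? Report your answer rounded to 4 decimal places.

0.3543

Conditional on each component, P(5.1 < X < 7.7): I: 0.129475; II: 0.116279; III: 0.561168.
By total probability, P(5.1 < X < 7.7) = 0.17·0.129475 + 0.3·0.116279 + 0.53·0.561168 = 0.354313.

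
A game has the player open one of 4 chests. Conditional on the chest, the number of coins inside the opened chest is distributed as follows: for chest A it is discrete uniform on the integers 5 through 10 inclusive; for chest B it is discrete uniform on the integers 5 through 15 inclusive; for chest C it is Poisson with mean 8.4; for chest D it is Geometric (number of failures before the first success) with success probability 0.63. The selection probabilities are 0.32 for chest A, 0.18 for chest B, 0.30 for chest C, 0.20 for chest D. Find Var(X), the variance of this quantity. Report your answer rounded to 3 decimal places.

Per component, A: μ=7.5, E[X²]=59.1667; B: μ=10, E[X²]=110; C: μ=8.4, E[X²]=78.96; D: μ=0.587302, E[X²]=1.27715.
E[X] = 0.32·7.5 + 0.18·10 + 0.3·8.4 + 0.2·0.587302 = 6.83746.
E[X²] = 0.32·59.1667 + 0.18·110 + 0.3·78.96 + 0.2·1.27715 = 62.6768.
Var(X) = E[X²] − (E[X])² = 62.6768 − 46.7509 = 15.9259.

15.926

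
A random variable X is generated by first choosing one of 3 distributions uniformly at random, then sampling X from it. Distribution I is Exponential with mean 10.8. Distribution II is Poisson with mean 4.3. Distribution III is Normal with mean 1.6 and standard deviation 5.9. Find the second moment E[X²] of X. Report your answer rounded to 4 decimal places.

97.8133

For each component E[X²] = Var + (mean)², giving I: 233.28; II: 22.79; III: 37.37.
Overall E[X²] = 0.333333·233.28 + 0.333333·22.79 + 0.333333·37.37 = 97.8133.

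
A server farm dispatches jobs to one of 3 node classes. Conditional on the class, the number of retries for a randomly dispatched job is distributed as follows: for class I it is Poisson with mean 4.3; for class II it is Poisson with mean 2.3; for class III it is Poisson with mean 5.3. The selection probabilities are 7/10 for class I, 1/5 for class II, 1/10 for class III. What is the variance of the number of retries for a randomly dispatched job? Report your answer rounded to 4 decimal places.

Per component, I: μ=4.3, E[X²]=22.79; II: μ=2.3, E[X²]=7.59; III: μ=5.3, E[X²]=33.39.
E[X] = 0.7·4.3 + 0.2·2.3 + 0.1·5.3 = 4.
E[X²] = 0.7·22.79 + 0.2·7.59 + 0.1·33.39 = 20.81.
Var(X) = E[X²] − (E[X])² = 20.81 − 16 = 4.81.

4.8100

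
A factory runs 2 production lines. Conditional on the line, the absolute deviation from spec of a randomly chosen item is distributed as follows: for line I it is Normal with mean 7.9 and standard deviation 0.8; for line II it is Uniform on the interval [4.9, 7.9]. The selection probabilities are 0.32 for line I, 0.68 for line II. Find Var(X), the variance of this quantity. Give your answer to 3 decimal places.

Per component, I: μ=7.9, E[X²]=63.05; II: μ=6.4, E[X²]=41.71.
E[X] = 0.32·7.9 + 0.68·6.4 = 6.88.
E[X²] = 0.32·63.05 + 0.68·41.71 = 48.5388.
Var(X) = E[X²] − (E[X])² = 48.5388 − 47.3344 = 1.2044.

1.204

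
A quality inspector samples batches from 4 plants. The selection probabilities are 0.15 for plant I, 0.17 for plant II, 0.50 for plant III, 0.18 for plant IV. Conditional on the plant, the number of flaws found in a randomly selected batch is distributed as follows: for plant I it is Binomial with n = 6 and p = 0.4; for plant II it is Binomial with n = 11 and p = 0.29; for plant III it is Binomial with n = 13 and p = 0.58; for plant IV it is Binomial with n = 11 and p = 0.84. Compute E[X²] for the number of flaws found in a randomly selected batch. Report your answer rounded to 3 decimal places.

48.838

For each component E[X²] = Var + (mean)², giving I: 7.2; II: 12.441; III: 60.0184; IV: 86.856.
Overall E[X²] = 0.15·7.2 + 0.17·12.441 + 0.5·60.0184 + 0.18·86.856 = 48.8382.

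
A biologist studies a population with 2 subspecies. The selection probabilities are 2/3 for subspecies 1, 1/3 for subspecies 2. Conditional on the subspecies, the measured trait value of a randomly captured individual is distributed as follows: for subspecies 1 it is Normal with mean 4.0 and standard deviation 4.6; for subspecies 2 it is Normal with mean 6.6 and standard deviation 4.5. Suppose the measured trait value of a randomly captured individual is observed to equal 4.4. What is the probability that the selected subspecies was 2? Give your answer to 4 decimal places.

0.3128

Likelihoods f(4.4 | ·): 1: 0.0863993; 2: 0.0786677.
Posterior ∝ prior × likelihood. Numerator for 2: 0.333333·0.0786677 = 0.0262226.
Normalizing constant: 0.666667·0.0863993 + 0.333333·0.0786677 = 0.0838221.
P(2 | observation) = 0.0262226 / 0.0838221 = 0.312836.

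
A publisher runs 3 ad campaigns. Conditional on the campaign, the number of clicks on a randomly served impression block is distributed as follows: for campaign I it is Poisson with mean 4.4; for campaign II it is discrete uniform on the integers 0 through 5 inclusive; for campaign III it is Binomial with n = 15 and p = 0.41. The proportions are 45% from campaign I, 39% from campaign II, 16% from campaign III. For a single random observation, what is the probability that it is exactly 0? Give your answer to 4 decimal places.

Conditional on each campaign, P(X = 0): I: 0.0122773; II: 0.166667; III: 0.00036541.
By total probability, P(X = 0) = 0.45·0.0122773 + 0.39·0.166667 + 0.16·0.00036541 = 0.0705833.

0.0706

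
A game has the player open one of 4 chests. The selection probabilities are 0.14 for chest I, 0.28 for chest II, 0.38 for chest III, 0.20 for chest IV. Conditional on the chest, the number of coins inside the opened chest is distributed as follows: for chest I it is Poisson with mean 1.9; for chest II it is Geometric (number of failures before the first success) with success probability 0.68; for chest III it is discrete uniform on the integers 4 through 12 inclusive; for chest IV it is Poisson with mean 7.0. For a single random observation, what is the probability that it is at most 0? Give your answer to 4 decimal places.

Conditional on each chest, P(X ≤ 0): I: 0.149569; II: 0.68; III: 0; IV: 0.000911882.
By total probability, P(X ≤ 0) = 0.14·0.149569 + 0.28·0.68 + 0.38·0 + 0.2·0.000911882 = 0.211522.

0.2115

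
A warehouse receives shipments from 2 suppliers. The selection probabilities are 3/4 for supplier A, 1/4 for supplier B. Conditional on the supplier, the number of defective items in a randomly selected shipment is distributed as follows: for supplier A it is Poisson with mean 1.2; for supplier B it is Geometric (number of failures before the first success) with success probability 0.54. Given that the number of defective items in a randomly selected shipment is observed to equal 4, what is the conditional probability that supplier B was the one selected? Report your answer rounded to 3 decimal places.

Likelihoods P(X=4 | ·): A: 0.0260232; B: 0.0241783.
Posterior ∝ prior × likelihood. Numerator for B: 0.25·0.0241783 = 0.00604457.
Normalizing constant: 0.75·0.0260232 + 0.25·0.0241783 = 0.025562.
P(B | observation) = 0.00604457 / 0.025562 = 0.236467.

0.236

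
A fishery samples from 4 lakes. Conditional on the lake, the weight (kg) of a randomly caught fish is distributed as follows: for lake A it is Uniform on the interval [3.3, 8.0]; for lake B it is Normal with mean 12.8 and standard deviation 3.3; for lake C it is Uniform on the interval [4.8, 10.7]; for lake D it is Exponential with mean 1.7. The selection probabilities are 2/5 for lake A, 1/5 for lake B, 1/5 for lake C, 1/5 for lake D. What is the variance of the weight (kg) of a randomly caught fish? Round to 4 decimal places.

17.1759

Per component, A: μ=5.65, E[X²]=33.7633; B: μ=12.8, E[X²]=174.73; C: μ=7.75, E[X²]=62.9633; D: μ=1.7, E[X²]=5.78.
E[X] = 0.4·5.65 + 0.2·12.8 + 0.2·7.75 + 0.2·1.7 = 6.71.
E[X²] = 0.4·33.7633 + 0.2·174.73 + 0.2·62.9633 + 0.2·5.78 = 62.2.
Var(X) = E[X²] − (E[X])² = 62.2 − 45.0241 = 17.1759.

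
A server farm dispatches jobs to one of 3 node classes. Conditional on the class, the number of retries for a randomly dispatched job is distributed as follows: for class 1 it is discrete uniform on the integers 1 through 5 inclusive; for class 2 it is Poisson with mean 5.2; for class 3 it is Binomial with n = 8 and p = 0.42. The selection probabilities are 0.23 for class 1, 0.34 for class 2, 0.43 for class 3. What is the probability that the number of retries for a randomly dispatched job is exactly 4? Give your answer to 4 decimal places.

Conditional on each class, P(X = 4): 1: 0.2; 2: 0.168063; 3: 0.246494.
By total probability, P(X = 4) = 0.23·0.2 + 0.34·0.168063 + 0.43·0.246494 = 0.209134.

0.2091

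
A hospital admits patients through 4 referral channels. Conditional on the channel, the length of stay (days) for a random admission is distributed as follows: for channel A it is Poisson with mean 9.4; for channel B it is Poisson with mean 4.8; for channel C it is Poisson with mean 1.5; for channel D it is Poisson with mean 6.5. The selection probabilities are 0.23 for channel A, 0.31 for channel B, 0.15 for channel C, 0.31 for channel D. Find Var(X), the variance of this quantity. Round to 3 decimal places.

12.098

Per component, A: μ=9.4, E[X²]=97.76; B: μ=4.8, E[X²]=27.84; C: μ=1.5, E[X²]=3.75; D: μ=6.5, E[X²]=48.75.
E[X] = 0.23·9.4 + 0.31·4.8 + 0.15·1.5 + 0.31·6.5 = 5.89.
E[X²] = 0.23·97.76 + 0.31·27.84 + 0.15·3.75 + 0.31·48.75 = 46.7902.
Var(X) = E[X²] − (E[X])² = 46.7902 − 34.6921 = 12.0981.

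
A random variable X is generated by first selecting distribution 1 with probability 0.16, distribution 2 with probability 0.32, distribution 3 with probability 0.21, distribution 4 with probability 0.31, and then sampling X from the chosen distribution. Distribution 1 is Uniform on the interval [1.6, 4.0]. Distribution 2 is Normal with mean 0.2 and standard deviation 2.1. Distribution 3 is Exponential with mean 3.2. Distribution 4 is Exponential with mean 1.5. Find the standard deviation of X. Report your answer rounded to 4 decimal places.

2.3941

Per component, 1: μ=2.8, E[X²]=8.32; 2: μ=0.2, E[X²]=4.45; 3: μ=3.2, E[X²]=20.48; 4: μ=1.5, E[X²]=4.5.
E[X] = 0.16·2.8 + 0.32·0.2 + 0.21·3.2 + 0.31·1.5 = 1.649.
E[X²] = 0.16·8.32 + 0.32·4.45 + 0.21·20.48 + 0.31·4.5 = 8.451.
Var(X) = E[X²] − (E[X])² = 8.451 − 2.7192 = 5.7318.
SD(X) = √5.7318 = 2.39412.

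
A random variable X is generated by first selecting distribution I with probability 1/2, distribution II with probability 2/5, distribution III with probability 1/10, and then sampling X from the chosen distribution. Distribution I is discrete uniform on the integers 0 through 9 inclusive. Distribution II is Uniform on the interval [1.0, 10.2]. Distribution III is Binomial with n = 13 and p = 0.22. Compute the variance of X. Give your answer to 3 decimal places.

7.846

Per component, I: μ=4.5, E[X²]=28.5; II: μ=5.6, E[X²]=38.4133; III: μ=2.86, E[X²]=10.4104.
E[X] = 0.5·4.5 + 0.4·5.6 + 0.1·2.86 = 4.776.
E[X²] = 0.5·28.5 + 0.4·38.4133 + 0.1·10.4104 = 30.6564.
Var(X) = E[X²] − (E[X])² = 30.6564 − 22.8102 = 7.8462.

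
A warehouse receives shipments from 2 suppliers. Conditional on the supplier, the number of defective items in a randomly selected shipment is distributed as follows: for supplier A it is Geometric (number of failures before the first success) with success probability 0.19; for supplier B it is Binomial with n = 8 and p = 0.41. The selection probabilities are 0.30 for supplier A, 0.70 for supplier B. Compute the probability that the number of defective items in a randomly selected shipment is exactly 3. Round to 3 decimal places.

0.223

Conditional on each supplier, P(X = 3): A: 0.100974; B: 0.27593.
By total probability, P(X = 3) = 0.3·0.100974 + 0.7·0.27593 = 0.223443.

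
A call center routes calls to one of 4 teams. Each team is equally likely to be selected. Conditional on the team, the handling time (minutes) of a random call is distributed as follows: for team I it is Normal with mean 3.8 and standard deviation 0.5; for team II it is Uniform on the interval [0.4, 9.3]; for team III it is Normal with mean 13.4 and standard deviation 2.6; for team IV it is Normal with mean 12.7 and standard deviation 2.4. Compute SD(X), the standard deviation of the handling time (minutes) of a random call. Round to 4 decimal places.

4.9064

Per component, I: μ=3.8, E[X²]=14.69; II: μ=4.85, E[X²]=30.1233; III: μ=13.4, E[X²]=186.32; IV: μ=12.7, E[X²]=167.05.
E[X] = 0.25·3.8 + 0.25·4.85 + 0.25·13.4 + 0.25·12.7 = 8.6875.
E[X²] = 0.25·14.69 + 0.25·30.1233 + 0.25·186.32 + 0.25·167.05 = 99.5458.
Var(X) = E[X²] − (E[X])² = 99.5458 − 75.4727 = 24.0732.
SD(X) = √24.0732 = 4.90644.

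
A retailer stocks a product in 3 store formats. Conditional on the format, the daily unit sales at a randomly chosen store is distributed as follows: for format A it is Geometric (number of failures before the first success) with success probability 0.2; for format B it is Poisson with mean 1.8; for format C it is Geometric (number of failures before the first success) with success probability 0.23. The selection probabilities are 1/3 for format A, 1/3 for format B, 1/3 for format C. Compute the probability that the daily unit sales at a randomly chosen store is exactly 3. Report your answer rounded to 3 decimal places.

Conditional on each format, P(X = 3): A: 0.1024; B: 0.160671; C: 0.105003.
By total probability, P(X = 3) = 0.333333·0.1024 + 0.333333·0.160671 + 0.333333·0.105003 = 0.122691.

0.123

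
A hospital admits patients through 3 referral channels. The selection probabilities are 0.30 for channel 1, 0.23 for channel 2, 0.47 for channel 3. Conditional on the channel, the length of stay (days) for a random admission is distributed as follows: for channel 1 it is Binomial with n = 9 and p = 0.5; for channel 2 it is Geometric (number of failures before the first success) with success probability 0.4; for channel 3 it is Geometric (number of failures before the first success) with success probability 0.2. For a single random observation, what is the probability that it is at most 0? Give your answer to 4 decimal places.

0.1866

Conditional on each channel, P(X ≤ 0): 1: 0.00195312; 2: 0.4; 3: 0.2.
By total probability, P(X ≤ 0) = 0.3·0.00195312 + 0.23·0.4 + 0.47·0.2 = 0.186586.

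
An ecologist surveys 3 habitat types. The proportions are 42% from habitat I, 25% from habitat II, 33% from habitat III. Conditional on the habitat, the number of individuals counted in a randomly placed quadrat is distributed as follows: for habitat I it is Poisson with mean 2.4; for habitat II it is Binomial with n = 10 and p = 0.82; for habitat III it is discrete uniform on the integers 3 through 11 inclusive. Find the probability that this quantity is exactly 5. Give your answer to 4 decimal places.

Conditional on each habitat, P(X = 5): I: 0.0601961; II: 0.0176536; III: 0.111111.
By total probability, P(X = 5) = 0.42·0.0601961 + 0.25·0.0176536 + 0.33·0.111111 = 0.0663624.

0.0664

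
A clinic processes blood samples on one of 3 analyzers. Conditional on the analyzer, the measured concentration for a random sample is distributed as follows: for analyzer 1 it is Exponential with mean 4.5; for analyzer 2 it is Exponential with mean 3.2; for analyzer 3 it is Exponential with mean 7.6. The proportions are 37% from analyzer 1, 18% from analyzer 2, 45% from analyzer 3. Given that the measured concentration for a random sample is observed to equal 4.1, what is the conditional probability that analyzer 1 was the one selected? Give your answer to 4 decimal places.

Likelihoods f(4.1 | ·): 1: 0.0893505; 2: 0.0867781; 3: 0.0767178.
Posterior ∝ prior × likelihood. Numerator for 1: 0.37·0.0893505 = 0.0330597.
Normalizing constant: 0.37·0.0893505 + 0.18·0.0867781 + 0.45·0.0767178 = 0.0832027.
P(1 | observation) = 0.0330597 / 0.0832027 = 0.397339.

0.3973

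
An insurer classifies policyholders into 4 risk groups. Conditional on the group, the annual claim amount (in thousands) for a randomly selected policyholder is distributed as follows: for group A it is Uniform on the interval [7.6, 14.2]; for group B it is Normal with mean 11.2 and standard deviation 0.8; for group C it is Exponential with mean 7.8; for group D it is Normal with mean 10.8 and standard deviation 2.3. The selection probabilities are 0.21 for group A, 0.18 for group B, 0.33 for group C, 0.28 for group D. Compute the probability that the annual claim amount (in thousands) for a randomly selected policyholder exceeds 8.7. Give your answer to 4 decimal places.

Conditional on each group, P(X > 8.7): A: 0.833333; B: 0.999111; C: 0.327789; D: 0.81939.
By total probability, P(X > 8.7) = 0.21·0.833333 + 0.18·0.999111 + 0.33·0.327789 + 0.28·0.81939 = 0.69244.

0.6924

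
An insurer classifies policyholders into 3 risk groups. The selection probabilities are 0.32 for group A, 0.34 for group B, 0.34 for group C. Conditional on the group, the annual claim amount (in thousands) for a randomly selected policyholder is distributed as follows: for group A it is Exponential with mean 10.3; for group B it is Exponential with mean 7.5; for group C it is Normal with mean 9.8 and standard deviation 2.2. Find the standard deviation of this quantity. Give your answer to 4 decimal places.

Per component, A: μ=10.3, E[X²]=212.18; B: μ=7.5, E[X²]=112.5; C: μ=9.8, E[X²]=100.88.
E[X] = 0.32·10.3 + 0.34·7.5 + 0.34·9.8 = 9.178.
E[X²] = 0.32·212.18 + 0.34·112.5 + 0.34·100.88 = 140.447.
Var(X) = E[X²] − (E[X])² = 140.447 − 84.2357 = 56.2111.
SD(X) = √56.2111 = 7.49741.

7.4974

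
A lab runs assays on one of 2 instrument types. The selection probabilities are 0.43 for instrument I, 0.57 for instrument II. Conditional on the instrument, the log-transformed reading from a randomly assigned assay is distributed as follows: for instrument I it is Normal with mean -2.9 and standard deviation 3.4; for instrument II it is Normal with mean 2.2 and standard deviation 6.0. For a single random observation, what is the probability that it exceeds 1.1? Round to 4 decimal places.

0.3779

Conditional on each instrument, P(X > 1.1): I: 0.119703; II: 0.572732.
By total probability, P(X > 1.1) = 0.43·0.119703 + 0.57·0.572732 = 0.37793.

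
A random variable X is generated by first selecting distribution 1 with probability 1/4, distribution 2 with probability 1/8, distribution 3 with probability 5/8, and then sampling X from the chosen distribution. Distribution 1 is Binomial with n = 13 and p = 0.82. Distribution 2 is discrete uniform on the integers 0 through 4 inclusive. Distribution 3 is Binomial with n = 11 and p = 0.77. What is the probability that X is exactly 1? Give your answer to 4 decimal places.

0.0250

Conditional on each component, P(X = 1): 1: 1.23318e-08; 2: 0.2; 3: 3.50883e-06.
By total probability, P(X = 1) = 0.25·1.23318e-08 + 0.125·0.2 + 0.625·3.50883e-06 = 0.0250022.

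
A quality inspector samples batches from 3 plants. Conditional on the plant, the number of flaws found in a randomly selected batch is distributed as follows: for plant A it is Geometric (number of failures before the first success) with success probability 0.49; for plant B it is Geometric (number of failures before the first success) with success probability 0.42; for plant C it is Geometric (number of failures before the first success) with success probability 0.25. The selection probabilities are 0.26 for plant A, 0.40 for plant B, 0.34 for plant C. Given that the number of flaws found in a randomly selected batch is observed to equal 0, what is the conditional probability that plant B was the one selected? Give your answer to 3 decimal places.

Likelihoods P(X=0 | ·): A: 0.49; B: 0.42; C: 0.25.
Posterior ∝ prior × likelihood. Numerator for B: 0.4·0.42 = 0.168.
Normalizing constant: 0.26·0.49 + 0.4·0.42 + 0.34·0.25 = 0.3804.
P(B | observation) = 0.168 / 0.3804 = 0.44164.

0.442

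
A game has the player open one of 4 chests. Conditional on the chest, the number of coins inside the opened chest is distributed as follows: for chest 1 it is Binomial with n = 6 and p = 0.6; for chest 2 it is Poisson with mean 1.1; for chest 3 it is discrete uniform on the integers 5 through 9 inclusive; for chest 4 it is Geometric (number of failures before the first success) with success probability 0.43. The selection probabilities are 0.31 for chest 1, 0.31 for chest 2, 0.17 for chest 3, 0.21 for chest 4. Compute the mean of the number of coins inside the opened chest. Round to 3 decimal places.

2.925

Component means — 1: 3.6; 2: 1.1; 3: 7; 4: 1.32558.
E[X] = 0.31·3.6 + 0.31·1.1 + 0.17·7 + 0.21·1.32558 = 2.92537.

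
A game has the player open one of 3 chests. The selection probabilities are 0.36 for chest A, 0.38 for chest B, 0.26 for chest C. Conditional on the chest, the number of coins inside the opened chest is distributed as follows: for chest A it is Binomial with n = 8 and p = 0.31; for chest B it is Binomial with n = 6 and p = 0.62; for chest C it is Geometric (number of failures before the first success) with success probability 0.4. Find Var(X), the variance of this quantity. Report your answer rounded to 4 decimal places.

Per component, A: μ=2.48, E[X²]=7.8616; B: μ=3.72, E[X²]=15.252; C: μ=1.5, E[X²]=6.
E[X] = 0.36·2.48 + 0.38·3.72 + 0.26·1.5 = 2.6964.
E[X²] = 0.36·7.8616 + 0.38·15.252 + 0.26·6 = 10.1859.
Var(X) = E[X²] − (E[X])² = 10.1859 − 7.27057 = 2.91536.

2.9154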